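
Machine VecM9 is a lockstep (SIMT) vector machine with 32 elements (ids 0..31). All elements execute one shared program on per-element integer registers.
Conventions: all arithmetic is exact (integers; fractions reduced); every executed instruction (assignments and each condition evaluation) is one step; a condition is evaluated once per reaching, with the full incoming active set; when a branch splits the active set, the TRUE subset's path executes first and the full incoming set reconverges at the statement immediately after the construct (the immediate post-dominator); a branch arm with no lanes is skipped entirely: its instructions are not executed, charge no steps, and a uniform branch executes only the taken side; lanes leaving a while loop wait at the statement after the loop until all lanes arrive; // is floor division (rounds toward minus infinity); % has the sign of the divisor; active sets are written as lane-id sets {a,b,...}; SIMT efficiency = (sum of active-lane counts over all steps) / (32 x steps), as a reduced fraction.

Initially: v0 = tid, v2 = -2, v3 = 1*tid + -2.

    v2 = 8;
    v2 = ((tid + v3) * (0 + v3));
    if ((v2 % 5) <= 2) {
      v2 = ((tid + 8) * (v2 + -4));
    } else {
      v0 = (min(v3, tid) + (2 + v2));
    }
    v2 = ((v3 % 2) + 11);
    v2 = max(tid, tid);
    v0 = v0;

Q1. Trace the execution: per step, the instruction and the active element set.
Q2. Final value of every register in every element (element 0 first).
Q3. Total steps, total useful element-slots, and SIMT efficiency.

step 0: v2 <- 8                      {0,1,2,3,4,5,6,7,8,9,10,11,12,13,14,15,16,17,18,19,20,21,22,23,24,25,26,27,28,29,30,31}
step 1: v2 <- ((tid + v3) * (0 + v3)) {0,1,2,3,4,5,6,7,8,9,10,11,12,13,14,15,16,17,18,19,20,21,22,23,24,25,26,27,28,29,30,31}
step 2: eval ((v2 % 5) <= 2)         {0,1,2,3,4,5,6,7,8,9,10,11,12,13,14,15,16,17,18,19,20,21,22,23,24,25,26,27,28,29,30,31}
step 3: v2 <- ((tid + 8) * (v2 + -4)) {1,2,4,6,7,9,11,12,14,16,17,19,21,22,24,26,27,29,31}
step 4: v0 <- (min(v3, tid) + (2 + v2)) {0,3,5,8,10,13,15,18,20,23,25,28,30}
step 5: v2 <- ((v3 % 2) + 11)        {0,1,2,3,4,5,6,7,8,9,10,11,12,13,14,15,16,17,18,19,20,21,22,23,24,25,26,27,28,29,30,31}
step 6: v2 <- max(tid, tid)          {0,1,2,3,4,5,6,7,8,9,10,11,12,13,14,15,16,17,18,19,20,21,22,23,24,25,26,27,28,29,30,31}
step 7: v0 <- v0                     {0,1,2,3,4,5,6,7,8,9,10,11,12,13,14,15,16,17,18,19,20,21,22,23,24,25,26,27,28,29,30,31}

Answer: 8 steps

v0: 4,1,2,7,4,29,6,7,92,9,154,11,12,277,14,379,16,17,562,19,704,21,22,947,24,1129,26,27,1432,29,1654,31
v2: 0,1,2,3,4,5,6,7,8,9,10,11,12,13,14,15,16,17,18,19,20,21,22,23,24,25,26,27,28,29,30,31
v3: -2,-1,0,1,2,3,4,5,6,7,8,9,10,11,12,13,14,15,16,17,18,19,20,21,22,23,24,25,26,27,28,29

steps = 8; useful = 224; efficiency = 224/256 = 7/8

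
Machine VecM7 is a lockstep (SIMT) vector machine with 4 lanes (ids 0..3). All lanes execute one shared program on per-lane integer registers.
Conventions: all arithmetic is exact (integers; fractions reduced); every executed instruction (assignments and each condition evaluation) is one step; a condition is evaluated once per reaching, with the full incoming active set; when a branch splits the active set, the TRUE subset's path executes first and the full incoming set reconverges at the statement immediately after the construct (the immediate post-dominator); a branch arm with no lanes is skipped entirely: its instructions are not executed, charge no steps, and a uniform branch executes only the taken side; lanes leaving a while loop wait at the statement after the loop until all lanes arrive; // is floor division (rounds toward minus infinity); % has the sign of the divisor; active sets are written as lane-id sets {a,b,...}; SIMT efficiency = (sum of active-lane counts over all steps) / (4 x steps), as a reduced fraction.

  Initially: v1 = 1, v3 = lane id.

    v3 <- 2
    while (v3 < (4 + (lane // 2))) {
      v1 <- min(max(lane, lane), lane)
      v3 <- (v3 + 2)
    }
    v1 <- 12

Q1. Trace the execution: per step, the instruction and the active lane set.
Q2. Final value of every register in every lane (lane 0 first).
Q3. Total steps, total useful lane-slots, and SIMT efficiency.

step 0: v3 <- 2                      {0,1,2,3}
step 1: eval (v3 < (4 + (lane // 2))) {0,1,2,3}
step 2: v1 <- min(max(lane, lane), lane) {0,1,2,3}
step 3: v3 <- (v3 + 2)               {0,1,2,3}
step 4: eval (v3 < (4 + (lane // 2))) {0,1,2,3}
step 5: v1 <- min(max(lane, lane), lane) {2,3}
step 6: v3 <- (v3 + 2)               {2,3}
step 7: eval (v3 < (4 + (lane // 2))) {2,3}
step 8: v1 <- 12                     {0,1,2,3}

Answer: 9 steps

v1: 12,12,12,12
v3: 4,4,6,6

steps = 9; useful = 30; efficiency = 30/36 = 5/6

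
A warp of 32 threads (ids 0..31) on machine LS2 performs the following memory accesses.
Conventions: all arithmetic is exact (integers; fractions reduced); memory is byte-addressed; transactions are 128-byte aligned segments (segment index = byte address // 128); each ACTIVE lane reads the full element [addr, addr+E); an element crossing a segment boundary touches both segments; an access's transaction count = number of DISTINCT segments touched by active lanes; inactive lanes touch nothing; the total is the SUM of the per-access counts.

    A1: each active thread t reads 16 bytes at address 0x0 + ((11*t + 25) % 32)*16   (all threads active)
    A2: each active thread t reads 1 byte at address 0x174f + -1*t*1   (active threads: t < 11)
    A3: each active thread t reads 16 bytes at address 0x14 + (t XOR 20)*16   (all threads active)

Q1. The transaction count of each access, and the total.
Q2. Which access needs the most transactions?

A1: 4 transactions
A2: 1 transaction
A3: 5 transactions

Answer: 4,1,5; total 10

Answer: A3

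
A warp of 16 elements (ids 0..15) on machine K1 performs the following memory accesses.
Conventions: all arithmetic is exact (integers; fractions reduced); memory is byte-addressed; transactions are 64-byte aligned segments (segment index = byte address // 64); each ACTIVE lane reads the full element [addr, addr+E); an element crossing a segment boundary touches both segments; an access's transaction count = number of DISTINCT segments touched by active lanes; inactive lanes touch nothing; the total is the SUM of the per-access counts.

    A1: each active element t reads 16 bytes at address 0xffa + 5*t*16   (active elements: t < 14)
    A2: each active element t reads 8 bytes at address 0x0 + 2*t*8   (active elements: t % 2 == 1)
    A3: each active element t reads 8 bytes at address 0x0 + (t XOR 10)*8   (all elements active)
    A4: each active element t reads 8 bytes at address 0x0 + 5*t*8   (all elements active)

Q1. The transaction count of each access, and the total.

A1: 18 transactions
A2: 4 transactions
A3: 2 transactions
A4: 10 transactions

Answer: 18,4,2,10; total 34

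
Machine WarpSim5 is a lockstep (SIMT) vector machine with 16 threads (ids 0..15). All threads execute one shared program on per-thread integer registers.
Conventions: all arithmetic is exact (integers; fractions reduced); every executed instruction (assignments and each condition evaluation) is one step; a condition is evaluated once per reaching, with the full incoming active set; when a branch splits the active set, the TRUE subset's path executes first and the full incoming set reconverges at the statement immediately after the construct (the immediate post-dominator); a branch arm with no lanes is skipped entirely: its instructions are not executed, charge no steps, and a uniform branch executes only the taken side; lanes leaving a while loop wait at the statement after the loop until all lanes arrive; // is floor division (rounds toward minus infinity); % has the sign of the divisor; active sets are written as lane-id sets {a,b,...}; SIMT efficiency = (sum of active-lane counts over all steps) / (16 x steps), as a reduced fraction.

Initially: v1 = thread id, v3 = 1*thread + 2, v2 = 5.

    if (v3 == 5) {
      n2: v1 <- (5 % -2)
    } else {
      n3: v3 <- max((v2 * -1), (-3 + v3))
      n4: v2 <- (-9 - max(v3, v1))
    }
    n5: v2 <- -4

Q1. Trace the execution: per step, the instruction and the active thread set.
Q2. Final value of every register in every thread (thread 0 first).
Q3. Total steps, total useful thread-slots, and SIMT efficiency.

step 0: eval (v3 == 5)               {0,1,2,3,4,5,6,7,8,9,10,11,12,13,14,15}
step 1: v1 <- (5 % -2)               {3}
step 2: v3 <- max((v2 * -1), (-3 + v3)) {0,1,2,4,5,6,7,8,9,10,11,12,13,14,15}
step 3: v2 <- (-9 - max(v3, v1))     {0,1,2,4,5,6,7,8,9,10,11,12,13,14,15}
step 4: v2 <- -4                     {0,1,2,3,4,5,6,7,8,9,10,11,12,13,14,15}

Answer: 5 steps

v1: 0,1,2,-1,4,5,6,7,8,9,10,11,12,13,14,15
v3: -1,0,1,5,3,4,5,6,7,8,9,10,11,12,13,14
v2: -4,-4,-4,-4,-4,-4,-4,-4,-4,-4,-4,-4,-4,-4,-4,-4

steps = 5; useful = 63; efficiency = 63/80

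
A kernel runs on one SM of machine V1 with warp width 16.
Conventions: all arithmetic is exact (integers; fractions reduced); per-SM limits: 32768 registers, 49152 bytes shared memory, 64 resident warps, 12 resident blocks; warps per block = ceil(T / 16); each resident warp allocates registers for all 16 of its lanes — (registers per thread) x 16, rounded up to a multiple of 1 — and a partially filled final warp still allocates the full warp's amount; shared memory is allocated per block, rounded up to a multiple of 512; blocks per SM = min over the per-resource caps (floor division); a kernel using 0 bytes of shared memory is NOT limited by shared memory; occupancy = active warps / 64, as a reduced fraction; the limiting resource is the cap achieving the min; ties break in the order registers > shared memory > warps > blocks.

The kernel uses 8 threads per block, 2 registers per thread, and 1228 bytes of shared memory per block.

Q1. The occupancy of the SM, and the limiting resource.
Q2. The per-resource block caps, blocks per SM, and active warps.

Answer: occupancy 3/16, limited by blocks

registers: 1024 blocks
shared memory: 32 blocks
warps: 64 blocks
blocks: 12 blocks

Answer: 12 blocks, 12 active warps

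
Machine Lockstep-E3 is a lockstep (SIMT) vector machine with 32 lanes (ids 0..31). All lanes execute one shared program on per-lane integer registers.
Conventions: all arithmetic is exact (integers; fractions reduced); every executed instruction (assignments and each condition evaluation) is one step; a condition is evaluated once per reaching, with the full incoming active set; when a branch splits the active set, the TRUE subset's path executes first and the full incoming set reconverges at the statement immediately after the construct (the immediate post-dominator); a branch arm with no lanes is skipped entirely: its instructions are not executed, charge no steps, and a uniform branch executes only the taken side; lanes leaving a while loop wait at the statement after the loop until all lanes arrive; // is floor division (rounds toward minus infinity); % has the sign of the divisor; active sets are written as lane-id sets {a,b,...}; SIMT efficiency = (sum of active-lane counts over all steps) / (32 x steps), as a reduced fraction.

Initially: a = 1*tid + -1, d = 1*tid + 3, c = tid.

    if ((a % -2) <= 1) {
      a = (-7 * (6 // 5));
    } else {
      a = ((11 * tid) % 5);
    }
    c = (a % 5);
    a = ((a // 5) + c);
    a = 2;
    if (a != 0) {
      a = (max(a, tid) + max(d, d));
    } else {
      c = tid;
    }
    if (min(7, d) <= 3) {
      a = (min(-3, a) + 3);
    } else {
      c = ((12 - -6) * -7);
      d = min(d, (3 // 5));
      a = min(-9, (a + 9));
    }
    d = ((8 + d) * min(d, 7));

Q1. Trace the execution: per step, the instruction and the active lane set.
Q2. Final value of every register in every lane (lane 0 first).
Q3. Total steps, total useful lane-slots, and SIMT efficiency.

step 0: eval ((a % -2) <= 1)         {0,1,2,3,4,5,6,7,8,9,10,11,12,13,14,15,16,17,18,19,20,21,22,23,24,25,26,27,28,29,30,31}
step 1: a <- (-7 * (6 // 5))         {0,1,2,3,4,5,6,7,8,9,10,11,12,13,14,15,16,17,18,19,20,21,22,23,24,25,26,27,28,29,30,31}
step 2: c <- (a % 5)                 {0,1,2,3,4,5,6,7,8,9,10,11,12,13,14,15,16,17,18,19,20,21,22,23,24,25,26,27,28,29,30,31}
step 3: a <- ((a // 5) + c)          {0,1,2,3,4,5,6,7,8,9,10,11,12,13,14,15,16,17,18,19,20,21,22,23,24,25,26,27,28,29,30,31}
step 4: a <- 2                       {0,1,2,3,4,5,6,7,8,9,10,11,12,13,14,15,16,17,18,19,20,21,22,23,24,25,26,27,28,29,30,31}
step 5: eval (a != 0)                {0,1,2,3,4,5,6,7,8,9,10,11,12,13,14,15,16,17,18,19,20,21,22,23,24,25,26,27,28,29,30,31}
step 6: a <- (max(a, tid) + max(d, d)) {0,1,2,3,4,5,6,7,8,9,10,11,12,13,14,15,16,17,18,19,20,21,22,23,24,25,26,27,28,29,30,31}
step 7: eval (min(7, d) <= 3)        {0,1,2,3,4,5,6,7,8,9,10,11,12,13,14,15,16,17,18,19,20,21,22,23,24,25,26,27,28,29,30,31}
step 8: a <- (min(-3, a) + 3)        {0}
step 9: c <- ((12 - -6) * -7)        {1,2,3,4,5,6,7,8,9,10,11,12,13,14,15,16,17,18,19,20,21,22,23,24,25,26,27,28,29,30,31}
step 10: d <- min(d, (3 // 5))        {1,2,3,4,5,6,7,8,9,10,11,12,13,14,15,16,17,18,19,20,21,22,23,24,25,26,27,28,29,30,31}
step 11: a <- min(-9, (a + 9))        {1,2,3,4,5,6,7,8,9,10,11,12,13,14,15,16,17,18,19,20,21,22,23,24,25,26,27,28,29,30,31}
step 12: d <- ((8 + d) * min(d, 7))   {0,1,2,3,4,5,6,7,8,9,10,11,12,13,14,15,16,17,18,19,20,21,22,23,24,25,26,27,28,29,30,31}

Answer: 13 steps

a: 0,-9,-9,-9,-9,-9,-9,-9,-9,-9,-9,-9,-9,-9,-9,-9,-9,-9,-9,-9,-9,-9,-9,-9,-9,-9,-9,-9,-9,-9,-9,-9
d: 33,0,0,0,0,0,0,0,0,0,0,0,0,0,0,0,0,0,0,0,0,0,0,0,0,0,0,0,0,0,0,0
c: 3,-126,-126,-126,-126,-126,-126,-126,-126,-126,-126,-126,-126,-126,-126,-126,-126,-126,-126,-126,-126,-126,-126,-126,-126,-126,-126,-126,-126,-126,-126,-126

steps = 13; useful = 382; efficiency = 382/416 = 191/208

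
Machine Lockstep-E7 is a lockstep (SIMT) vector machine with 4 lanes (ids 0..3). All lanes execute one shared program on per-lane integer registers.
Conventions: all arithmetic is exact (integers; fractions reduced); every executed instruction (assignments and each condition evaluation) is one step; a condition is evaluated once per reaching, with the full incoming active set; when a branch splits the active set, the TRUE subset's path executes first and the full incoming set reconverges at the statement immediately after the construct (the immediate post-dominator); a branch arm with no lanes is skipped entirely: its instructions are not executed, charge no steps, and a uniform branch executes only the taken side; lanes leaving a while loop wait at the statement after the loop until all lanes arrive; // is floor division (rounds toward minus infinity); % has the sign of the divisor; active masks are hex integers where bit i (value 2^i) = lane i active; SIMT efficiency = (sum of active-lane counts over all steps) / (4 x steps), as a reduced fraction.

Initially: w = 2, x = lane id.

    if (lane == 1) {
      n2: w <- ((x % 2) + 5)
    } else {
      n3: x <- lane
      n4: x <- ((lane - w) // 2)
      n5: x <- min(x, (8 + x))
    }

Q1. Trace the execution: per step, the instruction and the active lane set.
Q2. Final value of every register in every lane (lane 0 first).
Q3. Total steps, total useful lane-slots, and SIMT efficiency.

step 0: eval (lane == 1)             0xf
step 1: w <- ((x % 2) + 5)           0x2
step 2: x <- lane                    0xd
step 3: x <- ((lane - w) // 2)       0xd
step 4: x <- min(x, (8 + x))         0xd

Answer: 5 steps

w: 2,6,2,2
x: -1,1,0,0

steps = 5; useful = 14; efficiency = 14/20 = 7/10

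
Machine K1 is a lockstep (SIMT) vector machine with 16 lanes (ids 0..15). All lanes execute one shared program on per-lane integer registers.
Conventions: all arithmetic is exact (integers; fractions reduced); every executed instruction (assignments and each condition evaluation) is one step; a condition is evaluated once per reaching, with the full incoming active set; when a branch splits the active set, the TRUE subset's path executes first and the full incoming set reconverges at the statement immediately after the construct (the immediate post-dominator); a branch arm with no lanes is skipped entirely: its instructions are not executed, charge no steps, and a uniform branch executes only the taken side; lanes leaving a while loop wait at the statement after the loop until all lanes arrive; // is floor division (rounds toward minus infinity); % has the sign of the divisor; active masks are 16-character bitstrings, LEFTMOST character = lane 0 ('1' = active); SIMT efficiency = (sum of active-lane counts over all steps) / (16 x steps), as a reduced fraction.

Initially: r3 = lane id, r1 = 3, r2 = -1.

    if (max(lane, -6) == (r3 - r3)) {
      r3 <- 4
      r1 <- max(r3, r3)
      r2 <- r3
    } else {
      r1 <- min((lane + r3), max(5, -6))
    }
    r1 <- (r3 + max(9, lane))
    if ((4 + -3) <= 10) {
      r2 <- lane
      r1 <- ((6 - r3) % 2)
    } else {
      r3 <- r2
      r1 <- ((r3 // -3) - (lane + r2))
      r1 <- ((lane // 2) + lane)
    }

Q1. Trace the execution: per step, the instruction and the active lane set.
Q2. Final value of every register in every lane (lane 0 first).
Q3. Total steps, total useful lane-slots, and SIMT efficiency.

step 0: eval (max(lane, -6) == (r3 - r3)) 1111111111111111
step 1: r3 <- 4                      1000000000000000
step 2: r1 <- max(r3, r3)            1000000000000000
step 3: r2 <- r3                     1000000000000000
step 4: r1 <- min((lane + r3), max(5, -6)) 0111111111111111
step 5: r1 <- (r3 + max(9, lane))    1111111111111111
step 6: eval ((4 + -3) <= 10)        1111111111111111
step 7: r2 <- lane                   1111111111111111
step 8: r1 <- ((6 - r3) % 2)         1111111111111111

Answer: 9 steps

r3: 4,1,2,3,4,5,6,7,8,9,10,11,12,13,14,15
r1: 0,1,0,1,0,1,0,1,0,1,0,1,0,1,0,1
r2: 0,1,2,3,4,5,6,7,8,9,10,11,12,13,14,15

steps = 9; useful = 98; efficiency = 98/144 = 49/72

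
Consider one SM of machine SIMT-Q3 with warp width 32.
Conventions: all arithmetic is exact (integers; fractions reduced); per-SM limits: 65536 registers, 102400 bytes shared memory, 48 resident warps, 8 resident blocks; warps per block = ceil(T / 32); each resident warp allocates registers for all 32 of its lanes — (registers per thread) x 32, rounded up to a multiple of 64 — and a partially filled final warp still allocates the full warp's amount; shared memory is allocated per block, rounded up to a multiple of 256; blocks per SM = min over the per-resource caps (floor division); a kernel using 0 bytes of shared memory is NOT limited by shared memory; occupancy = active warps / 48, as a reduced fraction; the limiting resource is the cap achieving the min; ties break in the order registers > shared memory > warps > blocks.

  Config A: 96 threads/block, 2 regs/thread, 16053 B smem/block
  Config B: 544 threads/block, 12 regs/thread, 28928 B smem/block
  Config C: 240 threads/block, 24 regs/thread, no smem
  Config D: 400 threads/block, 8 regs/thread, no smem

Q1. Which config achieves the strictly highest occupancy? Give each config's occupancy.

occupancies: A 3/8, B 17/24, C 1, D 13/16

Answer: C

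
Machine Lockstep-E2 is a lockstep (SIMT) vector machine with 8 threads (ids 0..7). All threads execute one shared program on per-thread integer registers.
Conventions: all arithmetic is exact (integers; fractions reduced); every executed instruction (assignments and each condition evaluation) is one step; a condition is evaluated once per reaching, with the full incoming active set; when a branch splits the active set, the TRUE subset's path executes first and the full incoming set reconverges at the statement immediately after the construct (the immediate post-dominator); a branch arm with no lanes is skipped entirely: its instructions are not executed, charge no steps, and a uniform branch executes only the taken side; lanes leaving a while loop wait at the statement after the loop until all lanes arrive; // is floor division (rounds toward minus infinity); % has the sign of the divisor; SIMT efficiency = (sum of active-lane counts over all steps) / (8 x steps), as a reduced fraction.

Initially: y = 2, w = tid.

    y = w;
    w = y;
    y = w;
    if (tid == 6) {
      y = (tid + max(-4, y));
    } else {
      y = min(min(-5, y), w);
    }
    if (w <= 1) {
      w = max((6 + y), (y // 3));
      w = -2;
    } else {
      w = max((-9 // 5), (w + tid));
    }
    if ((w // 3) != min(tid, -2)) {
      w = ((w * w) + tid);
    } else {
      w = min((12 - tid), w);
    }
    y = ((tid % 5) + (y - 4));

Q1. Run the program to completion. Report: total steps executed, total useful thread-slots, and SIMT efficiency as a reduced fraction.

Answer: 13 steps, 82 useful, 41/52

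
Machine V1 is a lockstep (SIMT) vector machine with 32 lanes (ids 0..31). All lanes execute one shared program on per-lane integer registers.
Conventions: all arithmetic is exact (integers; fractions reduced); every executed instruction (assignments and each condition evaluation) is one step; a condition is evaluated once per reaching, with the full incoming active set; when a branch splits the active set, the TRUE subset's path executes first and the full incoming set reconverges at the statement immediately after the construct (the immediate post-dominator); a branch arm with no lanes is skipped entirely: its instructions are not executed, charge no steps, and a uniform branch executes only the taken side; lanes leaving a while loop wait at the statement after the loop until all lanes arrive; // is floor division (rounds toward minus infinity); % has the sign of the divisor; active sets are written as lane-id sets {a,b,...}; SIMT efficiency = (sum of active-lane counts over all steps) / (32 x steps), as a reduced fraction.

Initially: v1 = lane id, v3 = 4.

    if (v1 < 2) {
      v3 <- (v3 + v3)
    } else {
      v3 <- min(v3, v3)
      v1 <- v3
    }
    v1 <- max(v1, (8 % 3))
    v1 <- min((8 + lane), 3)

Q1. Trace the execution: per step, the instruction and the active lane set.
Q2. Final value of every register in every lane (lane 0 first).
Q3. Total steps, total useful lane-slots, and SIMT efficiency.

step 0: eval (v1 < 2)                {0,1,2,3,4,5,6,7,8,9,10,11,12,13,14,15,16,17,18,19,20,21,22,23,24,25,26,27,28,29,30,31}
step 1: v3 <- (v3 + v3)              {0,1}
step 2: v3 <- min(v3, v3)            {2,3,4,5,6,7,8,9,10,11,12,13,14,15,16,17,18,19,20,21,22,23,24,25,26,27,28,29,30,31}
step 3: v1 <- v3                     {2,3,4,5,6,7,8,9,10,11,12,13,14,15,16,17,18,19,20,21,22,23,24,25,26,27,28,29,30,31}
step 4: v1 <- max(v1, (8 % 3))       {0,1,2,3,4,5,6,7,8,9,10,11,12,13,14,15,16,17,18,19,20,21,22,23,24,25,26,27,28,29,30,31}
step 5: v1 <- min((8 + lane), 3)     {0,1,2,3,4,5,6,7,8,9,10,11,12,13,14,15,16,17,18,19,20,21,22,23,24,25,26,27,28,29,30,31}

Answer: 6 steps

v1: 3,3,3,3,3,3,3,3,3,3,3,3,3,3,3,3,3,3,3,3,3,3,3,3,3,3,3,3,3,3,3,3
v3: 8,8,4,4,4,4,4,4,4,4,4,4,4,4,4,4,4,4,4,4,4,4,4,4,4,4,4,4,4,4,4,4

steps = 6; useful = 158; efficiency = 158/192 = 79/96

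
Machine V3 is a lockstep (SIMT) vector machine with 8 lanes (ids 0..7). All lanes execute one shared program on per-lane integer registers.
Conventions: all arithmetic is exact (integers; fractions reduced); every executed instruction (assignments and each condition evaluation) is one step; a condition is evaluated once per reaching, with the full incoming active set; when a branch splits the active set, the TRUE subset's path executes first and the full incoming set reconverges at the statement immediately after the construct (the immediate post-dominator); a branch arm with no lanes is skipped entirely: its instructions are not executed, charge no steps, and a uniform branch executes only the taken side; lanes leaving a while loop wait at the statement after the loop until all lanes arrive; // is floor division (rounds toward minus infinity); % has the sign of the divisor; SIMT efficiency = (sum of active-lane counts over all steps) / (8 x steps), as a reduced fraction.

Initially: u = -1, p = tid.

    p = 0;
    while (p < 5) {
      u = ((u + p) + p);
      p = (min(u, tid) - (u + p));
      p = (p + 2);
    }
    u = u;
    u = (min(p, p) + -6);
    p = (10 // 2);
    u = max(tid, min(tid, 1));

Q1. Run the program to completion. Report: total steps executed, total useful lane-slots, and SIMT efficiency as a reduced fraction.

Answer: 34 steps, 224 useful, 14/17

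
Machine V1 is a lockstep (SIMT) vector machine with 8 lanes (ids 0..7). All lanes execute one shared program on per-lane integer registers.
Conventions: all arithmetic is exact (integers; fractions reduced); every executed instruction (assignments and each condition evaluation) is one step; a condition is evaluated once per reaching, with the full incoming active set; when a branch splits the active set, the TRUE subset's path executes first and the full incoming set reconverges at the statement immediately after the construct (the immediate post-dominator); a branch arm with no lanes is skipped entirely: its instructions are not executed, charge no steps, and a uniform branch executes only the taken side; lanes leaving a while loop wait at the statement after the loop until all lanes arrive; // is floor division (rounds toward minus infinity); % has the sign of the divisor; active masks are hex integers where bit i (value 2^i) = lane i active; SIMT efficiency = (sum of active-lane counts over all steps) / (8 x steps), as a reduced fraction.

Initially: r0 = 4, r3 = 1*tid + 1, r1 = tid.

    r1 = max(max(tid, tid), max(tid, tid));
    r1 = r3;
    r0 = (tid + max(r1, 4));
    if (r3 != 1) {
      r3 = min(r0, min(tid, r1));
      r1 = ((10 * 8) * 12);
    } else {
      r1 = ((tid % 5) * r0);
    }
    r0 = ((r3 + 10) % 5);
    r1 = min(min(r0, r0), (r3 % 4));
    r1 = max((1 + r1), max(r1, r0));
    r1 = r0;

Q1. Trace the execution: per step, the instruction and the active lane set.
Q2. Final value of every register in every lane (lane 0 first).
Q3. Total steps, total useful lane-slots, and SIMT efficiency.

step 0: r1 <- max(max(tid, tid), max(tid, tid)) 0xff
step 1: r1 <- r3                     0xff
step 2: r0 <- (tid + max(r1, 4))     0xff
step 3: eval (r3 != 1)               0xff
step 4: r3 <- min(r0, min(tid, r1))  0xfe
step 5: r1 <- ((10 * 8) * 12)        0xfe
step 6: r1 <- ((tid % 5) * r0)       0x01
step 7: r0 <- ((r3 + 10) % 5)        0xff
step 8: r1 <- min(min(r0, r0), (r3 % 4)) 0xff
step 9: r1 <- max((1 + r1), max(r1, r0)) 0xff
step 10: r1 <- r0                     0xff

Answer: 11 steps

r0: 1,1,2,3,4,0,1,2
r3: 1,1,2,3,4,5,6,7
r1: 1,1,2,3,4,0,1,2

steps = 11; useful = 79; efficiency = 79/88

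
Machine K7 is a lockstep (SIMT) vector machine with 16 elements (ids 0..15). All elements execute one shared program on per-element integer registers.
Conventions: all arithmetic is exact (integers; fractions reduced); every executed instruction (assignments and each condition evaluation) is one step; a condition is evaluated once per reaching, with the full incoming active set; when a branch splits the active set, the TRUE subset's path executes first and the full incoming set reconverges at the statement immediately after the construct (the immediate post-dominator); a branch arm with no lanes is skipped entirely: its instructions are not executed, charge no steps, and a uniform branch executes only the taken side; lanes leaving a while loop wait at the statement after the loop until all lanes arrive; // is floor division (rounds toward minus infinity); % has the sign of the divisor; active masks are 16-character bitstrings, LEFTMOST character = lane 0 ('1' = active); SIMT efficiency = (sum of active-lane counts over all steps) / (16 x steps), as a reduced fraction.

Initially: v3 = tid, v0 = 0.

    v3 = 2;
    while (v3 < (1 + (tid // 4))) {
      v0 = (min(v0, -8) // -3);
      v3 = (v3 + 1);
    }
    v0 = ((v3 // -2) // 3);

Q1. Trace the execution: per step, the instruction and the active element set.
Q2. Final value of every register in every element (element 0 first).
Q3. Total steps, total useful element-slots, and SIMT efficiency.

step 0: v3 <- 2                      1111111111111111
step 1: eval (v3 < (1 + (tid // 4))) 1111111111111111
step 2: v0 <- (min(v0, -8) // -3)    0000000011111111
step 3: v3 <- (v3 + 1)               0000000011111111
step 4: eval (v3 < (1 + (tid // 4))) 0000000011111111
step 5: v0 <- (min(v0, -8) // -3)    0000000000001111
step 6: v3 <- (v3 + 1)               0000000000001111
step 7: eval (v3 < (1 + (tid // 4))) 0000000000001111
step 8: v0 <- ((v3 // -2) // 3)      1111111111111111

Answer: 9 steps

v3: 2,2,2,2,2,2,2,2,3,3,3,3,4,4,4,4
v0: -1,-1,-1,-1,-1,-1,-1,-1,-1,-1,-1,-1,-1,-1,-1,-1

steps = 9; useful = 84; efficiency = 84/144 = 7/12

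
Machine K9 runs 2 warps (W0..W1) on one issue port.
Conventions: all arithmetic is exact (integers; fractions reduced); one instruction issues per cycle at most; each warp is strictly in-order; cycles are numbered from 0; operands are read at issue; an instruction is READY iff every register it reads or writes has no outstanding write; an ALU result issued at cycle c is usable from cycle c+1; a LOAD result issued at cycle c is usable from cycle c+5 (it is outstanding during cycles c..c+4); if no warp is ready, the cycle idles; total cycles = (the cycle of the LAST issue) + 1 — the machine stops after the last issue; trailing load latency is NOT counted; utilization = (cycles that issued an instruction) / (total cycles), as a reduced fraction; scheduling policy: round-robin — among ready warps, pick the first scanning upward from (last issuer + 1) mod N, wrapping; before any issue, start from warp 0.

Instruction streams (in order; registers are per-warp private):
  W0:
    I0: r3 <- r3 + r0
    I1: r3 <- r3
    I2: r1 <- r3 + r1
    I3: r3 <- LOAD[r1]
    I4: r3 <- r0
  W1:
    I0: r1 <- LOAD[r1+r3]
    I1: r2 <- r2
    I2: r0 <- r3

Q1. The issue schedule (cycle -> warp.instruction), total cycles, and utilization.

cycle 0: W0.I0
cycle 1: W1.I0
cycle 2: W0.I1
cycle 3: W1.I1
cycle 4: W0.I2
cycle 5: W1.I2
cycle 6: W0.I3
cycle 7: idle
cycle 8: idle
cycle 9: idle
cycle 10: idle
cycle 11: W0.I4

Answer: 12 cycles, utilization 2/3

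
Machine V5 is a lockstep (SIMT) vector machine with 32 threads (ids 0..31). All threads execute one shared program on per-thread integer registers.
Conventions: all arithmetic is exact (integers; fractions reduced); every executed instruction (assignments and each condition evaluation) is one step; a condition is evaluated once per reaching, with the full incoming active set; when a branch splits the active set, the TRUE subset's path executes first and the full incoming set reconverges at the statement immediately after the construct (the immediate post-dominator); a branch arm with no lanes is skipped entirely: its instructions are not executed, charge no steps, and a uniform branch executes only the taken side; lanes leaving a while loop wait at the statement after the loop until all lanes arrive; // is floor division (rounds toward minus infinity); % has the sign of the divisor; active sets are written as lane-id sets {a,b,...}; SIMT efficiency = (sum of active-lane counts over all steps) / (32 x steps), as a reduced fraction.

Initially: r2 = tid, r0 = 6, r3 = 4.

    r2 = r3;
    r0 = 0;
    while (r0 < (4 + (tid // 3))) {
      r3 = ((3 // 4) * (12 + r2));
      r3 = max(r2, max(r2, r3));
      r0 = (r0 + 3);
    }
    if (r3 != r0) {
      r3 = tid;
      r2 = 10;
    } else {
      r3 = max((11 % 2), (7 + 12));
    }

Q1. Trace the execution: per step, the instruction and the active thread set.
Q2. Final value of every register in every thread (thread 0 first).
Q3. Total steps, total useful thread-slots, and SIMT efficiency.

step 0: r2 <- r3                     {0,1,2,3,4,5,6,7,8,9,10,11,12,13,14,15,16,17,18,19,20,21,22,23,24,25,26,27,28,29,30,31}
step 1: r0 <- 0                      {0,1,2,3,4,5,6,7,8,9,10,11,12,13,14,15,16,17,18,19,20,21,22,23,24,25,26,27,28,29,30,31}
step 2: eval (r0 < (4 + (tid // 3))) {0,1,2,3,4,5,6,7,8,9,10,11,12,13,14,15,16,17,18,19,20,21,22,23,24,25,26,27,28,29,30,31}
step 3: r3 <- ((3 // 4) * (12 + r2)) {0,1,2,3,4,5,6,7,8,9,10,11,12,13,14,15,16,17,18,19,20,21,22,23,24,25,26,27,28,29,30,31}
step 4: r3 <- max(r2, max(r2, r3))   {0,1,2,3,4,5,6,7,8,9,10,11,12,13,14,15,16,17,18,19,20,21,22,23,24,25,26,27,28,29,30,31}
step 5: r0 <- (r0 + 3)               {0,1,2,3,4,5,6,7,8,9,10,11,12,13,14,15,16,17,18,19,20,21,22,23,24,25,26,27,28,29,30,31}
step 6: eval (r0 < (4 + (tid // 3))) {0,1,2,3,4,5,6,7,8,9,10,11,12,13,14,15,16,17,18,19,20,21,22,23,24,25,26,27,28,29,30,31}
step 7: r3 <- ((3 // 4) * (12 + r2)) {0,1,2,3,4,5,6,7,8,9,10,11,12,13,14,15,16,17,18,19,20,21,22,23,24,25,26,27,28,29,30,31}
step 8: r3 <- max(r2, max(r2, r3))   {0,1,2,3,4,5,6,7,8,9,10,11,12,13,14,15,16,17,18,19,20,21,22,23,24,25,26,27,28,29,30,31}
step 9: r0 <- (r0 + 3)               {0,1,2,3,4,5,6,7,8,9,10,11,12,13,14,15,16,17,18,19,20,21,22,23,24,25,26,27,28,29,30,31}
step 10: eval (r0 < (4 + (tid // 3))) {0,1,2,3,4,5,6,7,8,9,10,11,12,13,14,15,16,17,18,19,20,21,22,23,24,25,26,27,28,29,30,31}
step 11: r3 <- ((3 // 4) * (12 + r2)) {9,10,11,12,13,14,15,16,17,18,19,20,21,22,23,24,25,26,27,28,29,30,31}
step 12: r3 <- max(r2, max(r2, r3))   {9,10,11,12,13,14,15,16,17,18,19,20,21,22,23,24,25,26,27,28,29,30,31}
step 13: r0 <- (r0 + 3)               {9,10,11,12,13,14,15,16,17,18,19,20,21,22,23,24,25,26,27,28,29,30,31}
step 14: eval (r0 < (4 + (tid // 3))) {9,10,11,12,13,14,15,16,17,18,19,20,21,22,23,24,25,26,27,28,29,30,31}
step 15: r3 <- ((3 // 4) * (12 + r2)) {18,19,20,21,22,23,24,25,26,27,28,29,30,31}
step 16: r3 <- max(r2, max(r2, r3))   {18,19,20,21,22,23,24,25,26,27,28,29,30,31}
step 17: r0 <- (r0 + 3)               {18,19,20,21,22,23,24,25,26,27,28,29,30,31}
step 18: eval (r0 < (4 + (tid // 3))) {18,19,20,21,22,23,24,25,26,27,28,29,30,31}
step 19: r3 <- ((3 // 4) * (12 + r2)) {27,28,29,30,31}
step 20: r3 <- max(r2, max(r2, r3))   {27,28,29,30,31}
step 21: r0 <- (r0 + 3)               {27,28,29,30,31}
step 22: eval (r0 < (4 + (tid // 3))) {27,28,29,30,31}
step 23: eval (r3 != r0)              {0,1,2,3,4,5,6,7,8,9,10,11,12,13,14,15,16,17,18,19,20,21,22,23,24,25,26,27,28,29,30,31}
step 24: r3 <- tid                    {0,1,2,3,4,5,6,7,8,9,10,11,12,13,14,15,16,17,18,19,20,21,22,23,24,25,26,27,28,29,30,31}
step 25: r2 <- 10                     {0,1,2,3,4,5,6,7,8,9,10,11,12,13,14,15,16,17,18,19,20,21,22,23,24,25,26,27,28,29,30,31}

Answer: 26 steps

r2: 10,10,10,10,10,10,10,10,10,10,10,10,10,10,10,10,10,10,10,10,10,10,10,10,10,10,10,10,10,10,10,10
r0: 6,6,6,6,6,6,6,6,6,9,9,9,9,9,9,9,9,9,12,12,12,12,12,12,12,12,12,15,15,15,15,15
r3: 0,1,2,3,4,5,6,7,8,9,10,11,12,13,14,15,16,17,18,19,20,21,22,23,24,25,26,27,28,29,30,31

steps = 26; useful = 616; efficiency = 616/832 = 77/104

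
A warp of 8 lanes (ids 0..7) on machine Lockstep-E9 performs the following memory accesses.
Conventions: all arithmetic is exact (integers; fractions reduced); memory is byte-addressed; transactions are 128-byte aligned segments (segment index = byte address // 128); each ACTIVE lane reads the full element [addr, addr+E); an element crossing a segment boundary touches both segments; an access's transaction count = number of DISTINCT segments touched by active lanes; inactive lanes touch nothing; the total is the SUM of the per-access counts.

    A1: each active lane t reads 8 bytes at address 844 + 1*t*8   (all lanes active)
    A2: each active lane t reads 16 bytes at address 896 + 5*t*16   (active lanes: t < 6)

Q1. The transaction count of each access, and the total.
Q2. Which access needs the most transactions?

A1: 2 transactions
A2: 4 transactions

Answer: 2,4; total 6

Answer: A2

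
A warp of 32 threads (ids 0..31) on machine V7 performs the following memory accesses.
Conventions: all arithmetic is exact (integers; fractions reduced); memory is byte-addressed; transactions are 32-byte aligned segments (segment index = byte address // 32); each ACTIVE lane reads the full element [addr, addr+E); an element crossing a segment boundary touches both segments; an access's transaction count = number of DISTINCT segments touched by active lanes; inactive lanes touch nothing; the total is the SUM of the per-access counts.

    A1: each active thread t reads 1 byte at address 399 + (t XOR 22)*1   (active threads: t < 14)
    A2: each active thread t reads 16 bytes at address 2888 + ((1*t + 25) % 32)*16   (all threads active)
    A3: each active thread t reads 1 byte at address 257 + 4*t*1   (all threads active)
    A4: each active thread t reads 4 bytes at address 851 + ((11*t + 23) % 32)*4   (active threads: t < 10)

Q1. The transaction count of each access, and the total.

A1: 2 transactions
A2: 17 transactions
A3: 4 transactions
A4: 4 transactions

Answer: 2,17,4,4; total 27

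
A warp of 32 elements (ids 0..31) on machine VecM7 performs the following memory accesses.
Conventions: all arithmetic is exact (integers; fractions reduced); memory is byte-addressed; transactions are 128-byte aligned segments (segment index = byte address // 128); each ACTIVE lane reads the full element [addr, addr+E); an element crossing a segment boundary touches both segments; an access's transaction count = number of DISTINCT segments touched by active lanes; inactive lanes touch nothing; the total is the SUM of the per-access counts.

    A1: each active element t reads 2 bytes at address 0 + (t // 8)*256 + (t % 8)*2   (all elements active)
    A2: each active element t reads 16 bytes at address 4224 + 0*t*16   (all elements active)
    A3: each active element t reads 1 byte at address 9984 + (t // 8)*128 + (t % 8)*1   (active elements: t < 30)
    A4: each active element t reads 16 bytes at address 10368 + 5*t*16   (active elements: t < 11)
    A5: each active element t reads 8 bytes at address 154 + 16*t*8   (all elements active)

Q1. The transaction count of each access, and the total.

A1: 4 transactions
A2: 1 transaction
A3: 4 transactions
A4: 7 transactions
A5: 32 transactions

Answer: 4,1,4,7,32; total 48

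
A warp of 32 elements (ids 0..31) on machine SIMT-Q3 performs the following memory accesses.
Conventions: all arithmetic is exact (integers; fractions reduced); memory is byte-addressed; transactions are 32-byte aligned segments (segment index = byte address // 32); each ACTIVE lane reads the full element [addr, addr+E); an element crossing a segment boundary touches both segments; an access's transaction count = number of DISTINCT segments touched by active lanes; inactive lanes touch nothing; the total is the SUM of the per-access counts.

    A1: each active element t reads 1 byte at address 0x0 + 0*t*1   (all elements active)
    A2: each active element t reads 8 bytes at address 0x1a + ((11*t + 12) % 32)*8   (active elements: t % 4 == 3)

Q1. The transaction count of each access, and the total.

A1: 1 transaction
A2: 8 transactions

Answer: 1,8; total 9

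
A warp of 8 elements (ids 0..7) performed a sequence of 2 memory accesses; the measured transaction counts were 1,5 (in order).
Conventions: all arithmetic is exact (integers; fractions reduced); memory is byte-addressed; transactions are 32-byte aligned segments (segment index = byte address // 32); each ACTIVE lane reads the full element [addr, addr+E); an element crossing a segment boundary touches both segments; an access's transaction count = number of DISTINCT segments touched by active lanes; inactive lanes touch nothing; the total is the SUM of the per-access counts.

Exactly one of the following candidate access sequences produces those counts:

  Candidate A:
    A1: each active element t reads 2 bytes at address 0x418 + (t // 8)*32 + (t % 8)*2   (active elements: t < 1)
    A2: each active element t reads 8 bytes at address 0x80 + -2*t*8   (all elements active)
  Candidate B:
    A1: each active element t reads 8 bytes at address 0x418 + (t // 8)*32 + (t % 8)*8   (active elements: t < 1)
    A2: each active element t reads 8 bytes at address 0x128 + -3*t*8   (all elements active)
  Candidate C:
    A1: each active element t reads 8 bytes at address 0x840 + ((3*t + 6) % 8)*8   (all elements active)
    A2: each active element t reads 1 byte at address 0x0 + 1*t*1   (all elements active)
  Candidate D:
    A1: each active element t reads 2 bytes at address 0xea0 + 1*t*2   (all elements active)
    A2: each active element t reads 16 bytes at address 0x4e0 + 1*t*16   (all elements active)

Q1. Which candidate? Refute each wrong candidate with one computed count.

B: A2 gives 6 transactions, not 5
C: A1 gives 2 transactions, not 1
D: A2 gives 4 transactions, not 5
A: all counts match (1,5)

Answer: A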